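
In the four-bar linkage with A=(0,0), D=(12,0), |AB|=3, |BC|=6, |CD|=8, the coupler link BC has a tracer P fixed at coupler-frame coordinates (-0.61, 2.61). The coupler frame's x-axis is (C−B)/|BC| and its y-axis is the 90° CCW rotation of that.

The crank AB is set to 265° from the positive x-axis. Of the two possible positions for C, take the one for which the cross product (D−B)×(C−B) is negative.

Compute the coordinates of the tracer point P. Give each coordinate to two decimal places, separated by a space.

A=(0,0), D=(12.00,0)
B = A + 3.00·(cos265°, sin265°) = (-0.2615, -2.9886)
|BD| = 12.6204
circle(B,6.00) ∩ circle(D,8.00): a=5.2009, h=2.9918
  candidates: C₊=(4.0830,1.1497) cross=37.757; C₋=(5.5000,-4.6636) cross=-37.757
  mode - wants cross < 0 → take C=(5.5000,-4.6636) (cross=-37.757)
ex = (C−B)/|BC| = (0.9602,-0.2792); ey = (0.2792,0.9602)
P = B + -0.61·ex + 2.61·ey = (-0.1186,-0.3121)

-0.12 -0.31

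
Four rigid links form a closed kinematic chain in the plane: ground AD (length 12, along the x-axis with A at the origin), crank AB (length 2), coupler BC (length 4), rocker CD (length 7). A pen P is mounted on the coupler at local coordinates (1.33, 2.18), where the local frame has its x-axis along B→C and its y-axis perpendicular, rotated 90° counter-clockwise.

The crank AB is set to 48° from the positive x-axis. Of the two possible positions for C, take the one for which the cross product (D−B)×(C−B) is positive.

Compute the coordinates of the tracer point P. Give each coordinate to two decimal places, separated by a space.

A=(0,0), D=(12.00,0)
B = A + 2.00·(cos48°, sin48°) = (1.3383, 1.4863)
|BD| = 10.7648
circle(B,4.00) ∩ circle(D,7.00): a=3.8497, h=1.0864
  candidates: C₊=(5.3010,2.0307) cross=11.695; C₋=(5.0010,-0.1212) cross=-11.695
  mode + wants cross > 0 → take C=(5.3010,2.0307) (cross=11.695)
ex = (C−B)/|BC| = (0.9907,0.1361); ey = (-0.1361,0.9907)
P = B + 1.33·ex + 2.18·ey = (2.3592,3.8270)

2.36 3.83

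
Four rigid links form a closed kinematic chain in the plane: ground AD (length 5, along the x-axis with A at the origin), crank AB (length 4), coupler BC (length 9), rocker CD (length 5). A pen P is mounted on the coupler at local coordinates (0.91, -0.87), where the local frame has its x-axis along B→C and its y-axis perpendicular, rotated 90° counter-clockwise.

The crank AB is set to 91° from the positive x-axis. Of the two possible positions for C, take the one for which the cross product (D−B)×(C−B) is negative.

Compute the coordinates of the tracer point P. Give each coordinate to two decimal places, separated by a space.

-0.60 2.86

A=(0,0), D=(5.00,0)
B = A + 4.00·(cos91°, sin91°) = (-0.0698, 3.9994)
|BD| = 6.4574
circle(B,9.00) ∩ circle(D,5.00): a=7.5648, h=4.8758
  candidates: C₊=(8.8893,3.1422) cross=31.485; C₋=(2.8496,-4.5140) cross=-31.485
  mode - wants cross < 0 → take C=(2.8496,-4.5140) (cross=-31.485)
ex = (C−B)/|BC| = (0.3244,-0.9459); ey = (0.9459,0.3244)
P = B + 0.91·ex + -0.87·ey = (-0.5976,2.8564)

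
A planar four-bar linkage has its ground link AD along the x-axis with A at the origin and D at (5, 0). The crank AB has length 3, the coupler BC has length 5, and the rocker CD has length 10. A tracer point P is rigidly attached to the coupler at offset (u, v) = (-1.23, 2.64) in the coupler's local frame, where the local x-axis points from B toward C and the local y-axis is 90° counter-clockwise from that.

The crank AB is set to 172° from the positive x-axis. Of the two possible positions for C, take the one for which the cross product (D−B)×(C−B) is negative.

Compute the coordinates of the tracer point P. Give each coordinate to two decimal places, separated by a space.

A=(0,0), D=(5.00,0)
B = A + 3.00·(cos172°, sin172°) = (-2.9708, 0.4175)
|BD| = 7.9817
circle(B,5.00) ∩ circle(D,10.00): a=-0.7074, h=4.9497
  candidates: C₊=(-3.4183,5.3975) cross=39.507; C₋=(-3.9361,-4.4884) cross=-39.507
  mode - wants cross < 0 → take C=(-3.9361,-4.4884) (cross=-39.507)
ex = (C−B)/|BC| = (-0.1931,-0.9812); ey = (0.9812,-0.1931)
P = B + -1.23·ex + 2.64·ey = (-0.1430,1.1147)

-0.14 1.11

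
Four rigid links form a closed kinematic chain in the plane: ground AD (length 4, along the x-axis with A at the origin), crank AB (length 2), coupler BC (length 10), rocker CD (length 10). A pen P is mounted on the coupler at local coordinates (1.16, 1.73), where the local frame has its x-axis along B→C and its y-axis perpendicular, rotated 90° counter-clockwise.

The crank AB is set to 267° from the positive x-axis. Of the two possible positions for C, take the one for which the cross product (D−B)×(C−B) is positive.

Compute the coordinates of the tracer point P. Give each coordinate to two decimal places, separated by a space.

A=(0,0), D=(4.00,0)
B = A + 2.00·(cos267°, sin267°) = (-0.1047, -1.9973)
|BD| = 4.5648
circle(B,10.00) ∩ circle(D,10.00): a=2.2824, h=9.7360
  candidates: C₊=(-2.3122,7.7560) cross=44.443; C₋=(6.2075,-9.7533) cross=-44.443
  mode + wants cross > 0 → take C=(-2.3122,7.7560) (cross=44.443)
ex = (C−B)/|BC| = (-0.2208,0.9753); ey = (-0.9753,-0.2208)
P = B + 1.16·ex + 1.73·ey = (-2.0481,-1.2478)

-2.05 -1.25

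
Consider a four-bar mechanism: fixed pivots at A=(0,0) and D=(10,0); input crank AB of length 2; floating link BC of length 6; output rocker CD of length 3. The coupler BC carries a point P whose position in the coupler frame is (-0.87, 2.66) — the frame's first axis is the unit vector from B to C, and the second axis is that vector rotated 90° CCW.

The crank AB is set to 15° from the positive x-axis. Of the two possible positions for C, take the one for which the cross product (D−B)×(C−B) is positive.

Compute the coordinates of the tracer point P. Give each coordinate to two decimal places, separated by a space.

0.44 2.88

A=(0,0), D=(10.00,0)
B = A + 2.00·(cos15°, sin15°) = (1.9319, 0.5176)
|BD| = 8.0847
circle(B,6.00) ∩ circle(D,3.00): a=5.7122, h=1.8360
  candidates: C₊=(7.7499,1.9842) cross=14.844; C₋=(7.5148,-1.6803) cross=-14.844
  mode + wants cross > 0 → take C=(7.7499,1.9842) (cross=14.844)
ex = (C−B)/|BC| = (0.9697,0.2444); ey = (-0.2444,0.9697)
P = B + -0.87·ex + 2.66·ey = (0.4381,2.8843)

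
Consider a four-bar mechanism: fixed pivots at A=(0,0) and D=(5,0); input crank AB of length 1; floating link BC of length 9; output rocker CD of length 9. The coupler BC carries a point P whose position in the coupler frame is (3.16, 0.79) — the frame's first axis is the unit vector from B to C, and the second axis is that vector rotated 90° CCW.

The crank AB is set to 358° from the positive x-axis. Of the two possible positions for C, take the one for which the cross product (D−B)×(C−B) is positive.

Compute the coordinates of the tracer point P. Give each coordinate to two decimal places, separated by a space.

A=(0,0), D=(5.00,0)
B = A + 1.00·(cos358°, sin358°) = (0.9994, -0.0349)
|BD| = 4.0008
circle(B,9.00) ∩ circle(D,9.00): a=2.0004, h=8.7749
  candidates: C₊=(2.9232,8.7571) cross=35.106; C₋=(3.0762,-8.7920) cross=-35.106
  mode + wants cross > 0 → take C=(2.9232,8.7571) (cross=35.106)
ex = (C−B)/|BC| = (0.2138,0.9769); ey = (-0.9769,0.2138)
P = B + 3.16·ex + 0.79·ey = (0.9031,3.2209)

0.90 3.22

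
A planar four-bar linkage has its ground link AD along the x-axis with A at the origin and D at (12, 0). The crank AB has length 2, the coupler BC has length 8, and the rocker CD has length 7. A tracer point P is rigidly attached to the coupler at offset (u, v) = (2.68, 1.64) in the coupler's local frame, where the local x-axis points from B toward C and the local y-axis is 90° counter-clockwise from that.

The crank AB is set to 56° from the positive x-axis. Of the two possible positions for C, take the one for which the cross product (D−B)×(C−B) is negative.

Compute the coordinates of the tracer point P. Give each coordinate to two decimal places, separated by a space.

A=(0,0), D=(12.00,0)
B = A + 2.00·(cos56°, sin56°) = (1.1184, 1.6581)
|BD| = 11.0072
circle(B,8.00) ∩ circle(D,7.00): a=6.1850, h=5.0741
  candidates: C₊=(7.9971,5.7426) cross=55.851; C₋=(6.4685,-4.2898) cross=-55.851
  mode - wants cross < 0 → take C=(6.4685,-4.2898) (cross=-55.851)
ex = (C−B)/|BC| = (0.6688,-0.7435); ey = (0.7435,0.6688)
P = B + 2.68·ex + 1.64·ey = (4.1300,0.7623)

4.13 0.76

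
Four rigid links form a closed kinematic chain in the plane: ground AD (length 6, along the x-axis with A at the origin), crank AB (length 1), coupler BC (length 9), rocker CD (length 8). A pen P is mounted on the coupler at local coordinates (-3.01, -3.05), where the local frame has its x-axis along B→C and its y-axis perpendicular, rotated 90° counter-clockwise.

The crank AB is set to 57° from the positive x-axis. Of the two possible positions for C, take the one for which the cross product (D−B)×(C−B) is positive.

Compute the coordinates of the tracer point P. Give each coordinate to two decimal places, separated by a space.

1.15 -3.40

A=(0,0), D=(6.00,0)
B = A + 1.00·(cos57°, sin57°) = (0.5446, 0.8387)
|BD| = 5.5195
circle(B,9.00) ∩ circle(D,8.00): a=4.2997, h=7.9065
  candidates: C₊=(5.9958,8.0000) cross=43.639; C₋=(3.5931,-7.6293) cross=-43.639
  mode + wants cross > 0 → take C=(5.9958,8.0000) (cross=43.639)
ex = (C−B)/|BC| = (0.6057,0.7957); ey = (-0.7957,0.6057)
P = B + -3.01·ex + -3.05·ey = (1.1484,-3.4037)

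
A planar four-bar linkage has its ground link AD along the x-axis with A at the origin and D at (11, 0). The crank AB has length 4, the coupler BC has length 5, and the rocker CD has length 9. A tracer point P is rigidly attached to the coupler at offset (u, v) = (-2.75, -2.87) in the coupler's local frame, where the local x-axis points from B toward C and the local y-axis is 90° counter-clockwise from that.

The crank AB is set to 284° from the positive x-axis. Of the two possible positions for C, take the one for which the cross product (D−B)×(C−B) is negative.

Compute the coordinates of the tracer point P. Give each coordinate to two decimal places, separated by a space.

A=(0,0), D=(11.00,0)
B = A + 4.00·(cos284°, sin284°) = (0.9677, -3.8812)
|BD| = 10.7569
circle(B,5.00) ∩ circle(D,9.00): a=2.7755, h=4.1589
  candidates: C₊=(2.0556,0.9990) cross=44.737; C₋=(5.0568,-6.7586) cross=-44.737
  mode - wants cross < 0 → take C=(5.0568,-6.7586) (cross=-44.737)
ex = (C−B)/|BC| = (0.8178,-0.5755); ey = (0.5755,0.8178)
P = B + -2.75·ex + -2.87·ey = (-2.9329,-4.6458)

-2.93 -4.65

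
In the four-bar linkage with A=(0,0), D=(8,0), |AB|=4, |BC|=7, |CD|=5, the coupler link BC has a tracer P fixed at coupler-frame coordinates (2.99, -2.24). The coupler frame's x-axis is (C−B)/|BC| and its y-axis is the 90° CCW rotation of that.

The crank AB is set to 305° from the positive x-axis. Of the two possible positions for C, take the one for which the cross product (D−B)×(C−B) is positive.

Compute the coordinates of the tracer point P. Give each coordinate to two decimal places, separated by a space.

5.31 -1.08

A=(0,0), D=(8.00,0)
B = A + 4.00·(cos305°, sin305°) = (2.2943, -3.2766)
|BD| = 6.5796
circle(B,7.00) ∩ circle(D,5.00): a=5.1136, h=4.7803
  candidates: C₊=(4.3482,3.4153) cross=31.452; C₋=(9.1093,-4.8754) cross=-31.452
  mode + wants cross > 0 → take C=(4.3482,3.4153) (cross=31.452)
ex = (C−B)/|BC| = (0.2934,0.9560); ey = (-0.9560,0.2934)
P = B + 2.99·ex + -2.24·ey = (5.3130,-1.0755)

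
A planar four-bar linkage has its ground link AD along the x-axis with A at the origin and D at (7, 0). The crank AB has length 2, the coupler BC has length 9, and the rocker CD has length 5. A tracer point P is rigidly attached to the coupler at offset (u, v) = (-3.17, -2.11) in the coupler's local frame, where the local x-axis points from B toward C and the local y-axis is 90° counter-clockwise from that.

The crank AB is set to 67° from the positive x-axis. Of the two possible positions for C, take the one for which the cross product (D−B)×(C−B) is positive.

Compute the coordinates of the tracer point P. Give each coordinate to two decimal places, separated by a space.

-1.67 -1.08

A=(0,0), D=(7.00,0)
B = A + 2.00·(cos67°, sin67°) = (0.7815, 1.8410)
|BD| = 6.4853
circle(B,9.00) ∩ circle(D,5.00): a=7.5601, h=4.8831
  candidates: C₊=(9.4167,4.3771) cross=31.669; C₋=(6.6444,-4.9873) cross=-31.669
  mode + wants cross > 0 → take C=(9.4167,4.3771) (cross=31.669)
ex = (C−B)/|BC| = (0.9595,0.2818); ey = (-0.2818,0.9595)
P = B + -3.17·ex + -2.11·ey = (-1.6655,-1.0768)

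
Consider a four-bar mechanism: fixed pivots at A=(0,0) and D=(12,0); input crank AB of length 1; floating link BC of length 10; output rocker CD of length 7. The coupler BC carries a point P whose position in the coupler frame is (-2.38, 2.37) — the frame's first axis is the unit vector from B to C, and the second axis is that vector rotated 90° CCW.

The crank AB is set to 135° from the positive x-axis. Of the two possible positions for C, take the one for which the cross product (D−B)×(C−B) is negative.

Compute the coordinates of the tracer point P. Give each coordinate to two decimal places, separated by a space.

-1.22 4.03

A=(0,0), D=(12.00,0)
B = A + 1.00·(cos135°, sin135°) = (-0.7071, 0.7071)
|BD| = 12.7268
circle(B,10.00) ∩ circle(D,7.00): a=8.3670, h=5.4766
  candidates: C₊=(7.9513,5.7103) cross=69.699; C₋=(7.3427,-5.2259) cross=-69.699
  mode - wants cross < 0 → take C=(7.3427,-5.2259) (cross=-69.699)
ex = (C−B)/|BC| = (0.8050,-0.5933); ey = (0.5933,0.8050)
P = B + -2.38·ex + 2.37·ey = (-1.2168,4.0270)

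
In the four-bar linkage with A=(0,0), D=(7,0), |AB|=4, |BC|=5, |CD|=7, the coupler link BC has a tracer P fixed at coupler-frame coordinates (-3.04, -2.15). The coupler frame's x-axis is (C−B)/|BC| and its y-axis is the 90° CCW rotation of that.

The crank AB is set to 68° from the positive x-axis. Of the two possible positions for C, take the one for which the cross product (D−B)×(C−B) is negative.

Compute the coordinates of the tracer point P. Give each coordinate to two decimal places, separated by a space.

A=(0,0), D=(7.00,0)
B = A + 4.00·(cos68°, sin68°) = (1.4984, 3.7087)
|BD| = 6.6349
circle(B,5.00) ∩ circle(D,7.00): a=1.5088, h=4.7669
  candidates: C₊=(5.4141,6.8180) cross=31.628; C₋=(0.0850,-1.0873) cross=-31.628
  mode - wants cross < 0 → take C=(0.0850,-1.0873) (cross=-31.628)
ex = (C−B)/|BC| = (-0.2827,-0.9592); ey = (0.9592,-0.2827)
P = B + -3.04·ex + -2.15·ey = (0.2955,7.2325)

0.30 7.23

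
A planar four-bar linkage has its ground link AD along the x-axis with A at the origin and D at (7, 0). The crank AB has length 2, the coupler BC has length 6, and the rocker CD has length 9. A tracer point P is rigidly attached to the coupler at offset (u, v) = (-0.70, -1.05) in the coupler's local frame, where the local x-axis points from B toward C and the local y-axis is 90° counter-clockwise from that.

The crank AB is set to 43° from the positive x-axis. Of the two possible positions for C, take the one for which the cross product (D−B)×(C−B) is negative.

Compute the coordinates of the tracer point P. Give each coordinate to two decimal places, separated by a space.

A=(0,0), D=(7.00,0)
B = A + 2.00·(cos43°, sin43°) = (1.4627, 1.3640)
|BD| = 5.7028
circle(B,6.00) ∩ circle(D,9.00): a=-1.0940, h=5.8994
  candidates: C₊=(1.8115,7.3539) cross=33.643; C₋=(-1.0106,-4.1025) cross=-33.643
  mode - wants cross < 0 → take C=(-1.0106,-4.1025) (cross=-33.643)
ex = (C−B)/|BC| = (-0.4122,-0.9111); ey = (0.9111,-0.4122)
P = B + -0.70·ex + -1.05·ey = (0.7946,2.4346)

0.79 2.43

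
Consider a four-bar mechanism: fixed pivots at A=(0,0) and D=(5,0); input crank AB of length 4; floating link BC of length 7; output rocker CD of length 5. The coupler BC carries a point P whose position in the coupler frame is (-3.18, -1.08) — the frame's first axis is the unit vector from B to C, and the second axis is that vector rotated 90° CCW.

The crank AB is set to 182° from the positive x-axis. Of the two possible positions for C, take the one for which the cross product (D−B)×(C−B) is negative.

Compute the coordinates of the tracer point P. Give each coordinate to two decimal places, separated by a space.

A=(0,0), D=(5.00,0)
B = A + 4.00·(cos182°, sin182°) = (-3.9976, -0.1396)
|BD| = 8.9986
circle(B,7.00) ∩ circle(D,5.00): a=5.8329, h=3.8701
  candidates: C₊=(1.7746,3.8205) cross=34.826; C₋=(1.8946,-3.9188) cross=-34.826
  mode - wants cross < 0 → take C=(1.8946,-3.9188) (cross=-34.826)
ex = (C−B)/|BC| = (0.8417,-0.5399); ey = (0.5399,0.8417)
P = B + -3.18·ex + -1.08·ey = (-7.2574,0.6681)

-7.26 0.67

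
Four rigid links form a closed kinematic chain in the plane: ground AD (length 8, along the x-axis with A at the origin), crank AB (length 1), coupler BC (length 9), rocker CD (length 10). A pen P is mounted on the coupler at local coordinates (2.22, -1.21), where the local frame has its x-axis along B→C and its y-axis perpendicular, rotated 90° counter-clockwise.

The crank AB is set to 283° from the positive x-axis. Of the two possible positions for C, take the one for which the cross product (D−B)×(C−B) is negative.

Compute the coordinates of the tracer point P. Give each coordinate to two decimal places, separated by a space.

A=(0,0), D=(8.00,0)
B = A + 1.00·(cos283°, sin283°) = (0.2250, -0.9744)
|BD| = 7.8359
circle(B,9.00) ∩ circle(D,10.00): a=2.7056, h=8.5837
  candidates: C₊=(1.8421,7.8791) cross=67.261; C₋=(3.9769,-9.1550) cross=-67.261
  mode - wants cross < 0 → take C=(3.9769,-9.1550) (cross=-67.261)
ex = (C−B)/|BC| = (0.4169,-0.9090); ey = (0.9090,0.4169)
P = B + 2.22·ex + -1.21·ey = (0.0506,-3.4967)

0.05 -3.50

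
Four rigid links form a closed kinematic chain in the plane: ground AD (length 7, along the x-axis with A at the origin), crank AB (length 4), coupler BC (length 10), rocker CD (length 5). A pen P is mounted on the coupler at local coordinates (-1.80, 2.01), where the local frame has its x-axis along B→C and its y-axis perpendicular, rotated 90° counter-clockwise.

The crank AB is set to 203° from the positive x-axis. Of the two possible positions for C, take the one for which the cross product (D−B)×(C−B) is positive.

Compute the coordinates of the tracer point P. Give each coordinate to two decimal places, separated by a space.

-6.32 -0.99

A=(0,0), D=(7.00,0)
B = A + 4.00·(cos203°, sin203°) = (-3.6820, -1.5629)
|BD| = 10.7958
circle(B,10.00) ∩ circle(D,5.00): a=8.8715, h=4.6149
  candidates: C₊=(4.4279,4.2877) cross=49.821; C₋=(5.7641,-4.8448) cross=-49.821
  mode + wants cross > 0 → take C=(4.4279,4.2877) (cross=49.821)
ex = (C−B)/|BC| = (0.8110,0.5851); ey = (-0.5851,0.8110)
P = B + -1.80·ex + 2.01·ey = (-6.3178,-0.9859)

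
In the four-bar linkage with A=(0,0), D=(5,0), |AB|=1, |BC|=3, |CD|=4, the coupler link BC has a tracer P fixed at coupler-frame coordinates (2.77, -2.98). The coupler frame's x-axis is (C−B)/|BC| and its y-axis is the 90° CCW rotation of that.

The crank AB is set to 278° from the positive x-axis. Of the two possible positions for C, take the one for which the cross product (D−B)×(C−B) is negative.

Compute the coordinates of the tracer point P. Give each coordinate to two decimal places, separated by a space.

0.19 -5.06

A=(0,0), D=(5.00,0)
B = A + 1.00·(cos278°, sin278°) = (0.1392, -0.9903)
|BD| = 4.9607
circle(B,3.00) ∩ circle(D,4.00): a=1.7748, h=2.4187
  candidates: C₊=(1.3954,1.7340) cross=11.998; C₋=(2.3611,-3.0060) cross=-11.998
  mode - wants cross < 0 → take C=(2.3611,-3.0060) (cross=-11.998)
ex = (C−B)/|BC| = (0.7406,-0.6719); ey = (0.6719,0.7406)
P = B + 2.77·ex + -2.98·ey = (0.1884,-5.0585)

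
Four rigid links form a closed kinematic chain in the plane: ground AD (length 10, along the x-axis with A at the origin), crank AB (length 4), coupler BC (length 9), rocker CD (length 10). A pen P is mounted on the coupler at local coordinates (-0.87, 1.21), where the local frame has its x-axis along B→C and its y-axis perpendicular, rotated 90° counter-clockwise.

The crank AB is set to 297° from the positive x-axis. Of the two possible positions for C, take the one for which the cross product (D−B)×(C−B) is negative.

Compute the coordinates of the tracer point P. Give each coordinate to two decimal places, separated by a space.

2.04 -2.09

A=(0,0), D=(10.00,0)
B = A + 4.00·(cos297°, sin297°) = (1.8160, -3.5640)
|BD| = 8.9264
circle(B,9.00) ∩ circle(D,10.00): a=3.3989, h=8.3335
  candidates: C₊=(1.6049,5.4335) cross=74.388; C₋=(8.2595,-9.8474) cross=-74.388
  mode - wants cross < 0 → take C=(8.2595,-9.8474) (cross=-74.388)
ex = (C−B)/|BC| = (0.7160,-0.6981); ey = (0.6981,0.7160)
P = B + -0.87·ex + 1.21·ey = (2.0378,-2.0903)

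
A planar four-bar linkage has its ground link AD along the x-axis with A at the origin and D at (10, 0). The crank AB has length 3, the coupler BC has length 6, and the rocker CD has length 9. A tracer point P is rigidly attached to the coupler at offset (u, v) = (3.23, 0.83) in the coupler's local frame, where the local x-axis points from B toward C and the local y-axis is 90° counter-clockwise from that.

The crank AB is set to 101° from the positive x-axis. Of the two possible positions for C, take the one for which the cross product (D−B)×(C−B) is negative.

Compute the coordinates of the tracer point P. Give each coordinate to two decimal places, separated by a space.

1.28 0.17

A=(0,0), D=(10.00,0)
B = A + 3.00·(cos101°, sin101°) = (-0.5724, 2.9449)
|BD| = 10.9749
circle(B,6.00) ∩ circle(D,9.00): a=3.4373, h=4.9178
  candidates: C₊=(4.0584,6.7600) cross=53.972; C₋=(1.4192,-2.7149) cross=-53.972
  mode - wants cross < 0 → take C=(1.4192,-2.7149) (cross=-53.972)
ex = (C−B)/|BC| = (0.3319,-0.9433); ey = (0.9433,0.3319)
P = B + 3.23·ex + 0.83·ey = (1.2827,0.1735)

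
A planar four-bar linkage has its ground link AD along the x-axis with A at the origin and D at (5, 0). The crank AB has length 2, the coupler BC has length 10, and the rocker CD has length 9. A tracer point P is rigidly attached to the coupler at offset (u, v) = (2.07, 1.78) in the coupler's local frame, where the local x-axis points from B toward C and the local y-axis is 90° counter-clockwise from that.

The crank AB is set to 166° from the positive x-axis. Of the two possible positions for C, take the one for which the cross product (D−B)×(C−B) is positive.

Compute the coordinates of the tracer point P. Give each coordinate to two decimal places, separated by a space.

A=(0,0), D=(5.00,0)
B = A + 2.00·(cos166°, sin166°) = (-1.9406, 0.4838)
|BD| = 6.9574
circle(B,10.00) ∩ circle(D,9.00): a=4.8442, h=8.7484
  candidates: C₊=(3.5002,8.8742) cross=60.866; C₋=(2.2835,-8.5802) cross=-60.866
  mode + wants cross > 0 → take C=(3.5002,8.8742) (cross=60.866)
ex = (C−B)/|BC| = (0.5441,0.8390); ey = (-0.8390,0.5441)
P = B + 2.07·ex + 1.78·ey = (-2.3078,3.1891)

-2.31 3.19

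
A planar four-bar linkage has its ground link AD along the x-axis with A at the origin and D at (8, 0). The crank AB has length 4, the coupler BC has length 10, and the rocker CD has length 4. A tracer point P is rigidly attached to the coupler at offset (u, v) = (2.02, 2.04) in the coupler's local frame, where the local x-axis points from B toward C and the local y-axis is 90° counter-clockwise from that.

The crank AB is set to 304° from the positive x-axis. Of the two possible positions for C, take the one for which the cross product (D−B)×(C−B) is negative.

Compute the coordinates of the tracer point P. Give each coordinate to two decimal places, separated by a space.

3.68 -0.83

A=(0,0), D=(8.00,0)
B = A + 4.00·(cos304°, sin304°) = (2.2368, -3.3162)
|BD| = 6.6492
circle(B,10.00) ∩ circle(D,4.00): a=9.6412, h=2.6548
  candidates: C₊=(9.2693,3.7933) cross=17.652; C₋=(11.9174,-0.8089) cross=-17.652
  mode - wants cross < 0 → take C=(11.9174,-0.8089) (cross=-17.652)
ex = (C−B)/|BC| = (0.9681,0.2507); ey = (-0.2507,0.9681)
P = B + 2.02·ex + 2.04·ey = (3.6808,-0.8348)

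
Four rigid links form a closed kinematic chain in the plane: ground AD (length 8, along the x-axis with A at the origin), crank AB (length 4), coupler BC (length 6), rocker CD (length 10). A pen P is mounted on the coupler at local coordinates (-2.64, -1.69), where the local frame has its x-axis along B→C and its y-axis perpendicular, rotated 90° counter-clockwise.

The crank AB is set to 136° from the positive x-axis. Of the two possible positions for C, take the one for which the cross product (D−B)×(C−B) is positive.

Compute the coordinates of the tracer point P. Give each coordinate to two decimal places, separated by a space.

-3.37 -0.32

A=(0,0), D=(8.00,0)
B = A + 4.00·(cos136°, sin136°) = (-2.8774, 2.7786)
|BD| = 11.2267
circle(B,6.00) ∩ circle(D,10.00): a=2.7630, h=5.3260
  candidates: C₊=(1.1178,7.2551) cross=59.793; C₋=(-1.5186,-3.0655) cross=-59.793
  mode + wants cross > 0 → take C=(1.1178,7.2551) (cross=59.793)
ex = (C−B)/|BC| = (0.6659,0.7461); ey = (-0.7461,0.6659)
P = B + -2.64·ex + -1.69·ey = (-3.3744,-0.3163)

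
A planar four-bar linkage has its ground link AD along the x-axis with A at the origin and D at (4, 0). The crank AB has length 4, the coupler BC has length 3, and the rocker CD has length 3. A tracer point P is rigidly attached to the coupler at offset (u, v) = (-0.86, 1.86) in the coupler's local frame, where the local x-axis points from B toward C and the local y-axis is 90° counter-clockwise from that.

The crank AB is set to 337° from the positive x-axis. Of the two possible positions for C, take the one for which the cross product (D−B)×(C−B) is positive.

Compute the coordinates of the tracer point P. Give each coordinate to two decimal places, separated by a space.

3.61 -3.61

A=(0,0), D=(4.00,0)
B = A + 4.00·(cos337°, sin337°) = (3.6820, -1.5629)
|BD| = 1.5949
circle(B,3.00) ∩ circle(D,3.00): a=0.7975, h=2.8921
  candidates: C₊=(1.0070,-0.2049) cross=4.613; C₋=(6.6750,-1.3580) cross=-4.613
  mode + wants cross > 0 → take C=(1.0070,-0.2049) (cross=4.613)
ex = (C−B)/|BC| = (-0.8917,0.4527); ey = (-0.4527,-0.8917)
P = B + -0.86·ex + 1.86·ey = (3.6069,-3.6107)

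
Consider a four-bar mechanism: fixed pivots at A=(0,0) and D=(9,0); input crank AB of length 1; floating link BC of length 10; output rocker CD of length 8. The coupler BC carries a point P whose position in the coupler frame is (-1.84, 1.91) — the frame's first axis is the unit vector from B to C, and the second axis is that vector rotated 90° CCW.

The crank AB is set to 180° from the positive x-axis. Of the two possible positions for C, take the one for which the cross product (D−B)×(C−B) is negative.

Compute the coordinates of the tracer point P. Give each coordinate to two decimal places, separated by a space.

-0.85 2.65

A=(0,0), D=(9.00,0)
B = A + 1.00·(cos180°, sin180°) = (-1.0000, 0.0000)
|BD| = 10.0000
circle(B,10.00) ∩ circle(D,8.00): a=6.8000, h=7.3321
  candidates: C₊=(5.8000,7.3321) cross=73.321; C₋=(5.8000,-7.3321) cross=-73.321
  mode - wants cross < 0 → take C=(5.8000,-7.3321) (cross=-73.321)
ex = (C−B)/|BC| = (0.6800,-0.7332); ey = (0.7332,0.6800)
P = B + -1.84·ex + 1.91·ey = (-0.8508,2.6479)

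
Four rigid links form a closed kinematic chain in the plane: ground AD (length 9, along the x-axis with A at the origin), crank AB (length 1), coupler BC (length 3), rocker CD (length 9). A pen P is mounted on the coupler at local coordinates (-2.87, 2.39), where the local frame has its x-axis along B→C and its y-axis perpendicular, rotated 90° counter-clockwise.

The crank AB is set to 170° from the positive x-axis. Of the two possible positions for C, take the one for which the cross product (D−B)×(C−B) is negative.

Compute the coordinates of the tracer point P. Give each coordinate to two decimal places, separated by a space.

A=(0,0), D=(9.00,0)
B = A + 1.00·(cos170°, sin170°) = (-0.9848, 0.1736)
|BD| = 9.9863
circle(B,3.00) ∩ circle(D,9.00): a=1.3882, h=2.6595
  candidates: C₊=(0.4495,2.8086) cross=26.558; C₋=(0.3570,-2.5096) cross=-26.558
  mode - wants cross < 0 → take C=(0.3570,-2.5096) (cross=-26.558)
ex = (C−B)/|BC| = (0.4473,-0.8944); ey = (0.8944,0.4473)
P = B + -2.87·ex + 2.39·ey = (-0.1308,3.8095)

-0.13 3.81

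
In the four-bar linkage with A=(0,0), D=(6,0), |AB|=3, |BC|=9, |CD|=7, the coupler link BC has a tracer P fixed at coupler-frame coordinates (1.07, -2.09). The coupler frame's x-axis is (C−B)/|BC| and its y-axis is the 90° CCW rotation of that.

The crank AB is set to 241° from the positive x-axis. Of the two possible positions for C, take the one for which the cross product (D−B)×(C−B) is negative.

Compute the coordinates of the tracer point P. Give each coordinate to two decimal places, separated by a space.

A=(0,0), D=(6.00,0)
B = A + 3.00·(cos241°, sin241°) = (-1.4544, -2.6239)
|BD| = 7.9027
circle(B,9.00) ∩ circle(D,7.00): a=5.9760, h=6.7296
  candidates: C₊=(1.9482,5.7081) cross=53.182; C₋=(6.4169,-6.9876) cross=-53.182
  mode - wants cross < 0 → take C=(6.4169,-6.9876) (cross=-53.182)
ex = (C−B)/|BC| = (0.8746,-0.4849); ey = (0.4849,0.8746)
P = B + 1.07·ex + -2.09·ey = (-1.5320,-4.9706)

-1.53 -4.97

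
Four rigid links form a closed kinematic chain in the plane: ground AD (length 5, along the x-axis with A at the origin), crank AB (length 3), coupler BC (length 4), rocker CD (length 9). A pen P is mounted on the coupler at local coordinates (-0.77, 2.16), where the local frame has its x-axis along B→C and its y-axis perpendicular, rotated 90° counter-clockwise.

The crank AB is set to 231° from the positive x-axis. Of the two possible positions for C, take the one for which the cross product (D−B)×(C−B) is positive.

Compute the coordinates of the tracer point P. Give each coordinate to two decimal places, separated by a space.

A=(0,0), D=(5.00,0)
B = A + 3.00·(cos231°, sin231°) = (-1.8880, -2.3314)
|BD| = 7.2718
circle(B,4.00) ∩ circle(D,9.00): a=-0.8334, h=3.9122
  candidates: C₊=(-3.9317,1.1071) cross=28.449; C₋=(-1.4230,-6.3043) cross=-28.449
  mode + wants cross > 0 → take C=(-3.9317,1.1071) (cross=28.449)
ex = (C−B)/|BC| = (-0.5109,0.8596); ey = (-0.8596,-0.5109)
P = B + -0.77·ex + 2.16·ey = (-3.3513,-4.0969)

-3.35 -4.10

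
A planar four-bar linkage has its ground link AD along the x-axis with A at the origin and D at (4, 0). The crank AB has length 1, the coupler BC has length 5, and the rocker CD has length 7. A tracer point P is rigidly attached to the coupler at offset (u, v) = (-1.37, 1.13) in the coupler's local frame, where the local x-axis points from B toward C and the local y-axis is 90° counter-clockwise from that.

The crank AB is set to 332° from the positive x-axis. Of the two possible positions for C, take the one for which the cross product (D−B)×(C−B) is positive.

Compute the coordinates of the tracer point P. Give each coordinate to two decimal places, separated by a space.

0.75 -2.24

A=(0,0), D=(4.00,0)
B = A + 1.00·(cos332°, sin332°) = (0.8829, -0.4695)
|BD| = 3.1522
circle(B,5.00) ∩ circle(D,7.00): a=-2.2308, h=4.4748
  candidates: C₊=(-1.9894,3.6232) cross=14.105; C₋=(-0.6565,-5.2266) cross=-14.105
  mode + wants cross > 0 → take C=(-1.9894,3.6232) (cross=14.105)
ex = (C−B)/|BC| = (-0.5745,0.8185); ey = (-0.8185,-0.5745)
P = B + -1.37·ex + 1.13·ey = (0.7450,-2.2400)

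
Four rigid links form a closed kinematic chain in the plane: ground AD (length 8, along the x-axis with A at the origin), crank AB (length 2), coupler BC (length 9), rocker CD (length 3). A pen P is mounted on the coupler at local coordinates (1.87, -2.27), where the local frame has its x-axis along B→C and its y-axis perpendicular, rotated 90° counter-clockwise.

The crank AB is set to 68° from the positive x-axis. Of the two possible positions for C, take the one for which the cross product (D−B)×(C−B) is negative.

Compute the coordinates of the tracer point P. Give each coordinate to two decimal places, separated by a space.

1.11 -1.06

A=(0,0), D=(8.00,0)
B = A + 2.00·(cos68°, sin68°) = (0.7492, 1.8544)
|BD| = 7.4842
circle(B,9.00) ∩ circle(D,3.00): a=8.5522, h=2.8034
  candidates: C₊=(9.7294,2.4514) cross=20.981; C₋=(8.3402,-2.9807) cross=-20.981
  mode - wants cross < 0 → take C=(8.3402,-2.9807) (cross=-20.981)
ex = (C−B)/|BC| = (0.8434,-0.5372); ey = (0.5372,0.8434)
P = B + 1.87·ex + -2.27·ey = (1.1069,-1.0648)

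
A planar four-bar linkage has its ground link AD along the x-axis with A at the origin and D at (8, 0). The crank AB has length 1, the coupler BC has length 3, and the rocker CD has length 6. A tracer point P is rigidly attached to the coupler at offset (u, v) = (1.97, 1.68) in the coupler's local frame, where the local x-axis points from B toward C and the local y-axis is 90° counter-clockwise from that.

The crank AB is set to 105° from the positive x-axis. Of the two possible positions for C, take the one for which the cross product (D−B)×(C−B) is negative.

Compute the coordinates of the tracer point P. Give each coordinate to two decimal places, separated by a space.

A=(0,0), D=(8.00,0)
B = A + 1.00·(cos105°, sin105°) = (-0.2588, 0.9659)
|BD| = 8.3151
circle(B,3.00) ∩ circle(D,6.00): a=2.5340, h=1.6059
  candidates: C₊=(2.4446,2.2666) cross=13.353; C₋=(2.0715,-0.9234) cross=-13.353
  mode - wants cross < 0 → take C=(2.0715,-0.9234) (cross=-13.353)
ex = (C−B)/|BC| = (0.7768,-0.6298); ey = (0.6298,0.7768)
P = B + 1.97·ex + 1.68·ey = (2.3295,1.0302)

2.33 1.03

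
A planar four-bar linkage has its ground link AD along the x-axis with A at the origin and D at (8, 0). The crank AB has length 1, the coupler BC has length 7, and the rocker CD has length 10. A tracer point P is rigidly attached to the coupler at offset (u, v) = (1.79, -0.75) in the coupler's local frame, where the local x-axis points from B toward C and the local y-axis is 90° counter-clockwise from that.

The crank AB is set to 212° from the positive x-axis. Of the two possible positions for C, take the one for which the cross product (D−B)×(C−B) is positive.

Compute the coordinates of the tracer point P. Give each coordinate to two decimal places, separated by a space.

A=(0,0), D=(8.00,0)
B = A + 1.00·(cos212°, sin212°) = (-0.8480, -0.5299)
|BD| = 8.8639
circle(B,7.00) ∩ circle(D,10.00): a=1.5551, h=6.8251
  candidates: C₊=(0.2963,6.3759) cross=60.497; C₋=(1.1123,-7.2498) cross=-60.497
  mode + wants cross > 0 → take C=(0.2963,6.3759) (cross=60.497)
ex = (C−B)/|BC| = (0.1635,0.9865); ey = (-0.9865,0.1635)
P = B + 1.79·ex + -0.75·ey = (0.1845,1.1134)

0.18 1.11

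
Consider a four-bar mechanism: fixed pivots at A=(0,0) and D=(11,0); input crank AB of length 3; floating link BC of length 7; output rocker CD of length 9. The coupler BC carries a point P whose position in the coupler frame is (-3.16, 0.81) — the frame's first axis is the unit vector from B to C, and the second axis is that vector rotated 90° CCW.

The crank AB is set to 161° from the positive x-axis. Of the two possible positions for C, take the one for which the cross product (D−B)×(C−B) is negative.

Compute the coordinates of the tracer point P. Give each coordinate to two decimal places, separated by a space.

A=(0,0), D=(11.00,0)
B = A + 3.00·(cos161°, sin161°) = (-2.8366, 0.9767)
|BD| = 13.8710
circle(B,7.00) ∩ circle(D,9.00): a=5.7820, h=3.9457
  candidates: C₊=(3.2089,4.5055) cross=54.731; C₋=(2.6533,-3.3663) cross=-54.731
  mode - wants cross < 0 → take C=(2.6533,-3.3663) (cross=-54.731)
ex = (C−B)/|BC| = (0.7843,-0.6204); ey = (0.6204,0.7843)
P = B + -3.16·ex + 0.81·ey = (-4.8123,3.5725)

-4.81 3.57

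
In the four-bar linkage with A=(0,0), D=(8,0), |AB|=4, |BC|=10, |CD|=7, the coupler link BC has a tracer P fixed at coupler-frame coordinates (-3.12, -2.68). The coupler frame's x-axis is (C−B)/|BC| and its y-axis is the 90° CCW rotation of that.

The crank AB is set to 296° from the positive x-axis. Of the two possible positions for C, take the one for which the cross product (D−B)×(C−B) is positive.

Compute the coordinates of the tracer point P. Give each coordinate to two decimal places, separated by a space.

3.49 -7.32

A=(0,0), D=(8.00,0)
B = A + 4.00·(cos296°, sin296°) = (1.7535, -3.5952)
|BD| = 7.2072
circle(B,10.00) ∩ circle(D,7.00): a=7.1417, h=6.9997
  candidates: C₊=(4.4516,6.0340) cross=50.448; C₋=(11.4349,-6.0993) cross=-50.448
  mode + wants cross > 0 → take C=(4.4516,6.0340) (cross=50.448)
ex = (C−B)/|BC| = (0.2698,0.9629); ey = (-0.9629,0.2698)
P = B + -3.12·ex + -2.68·ey = (3.4923,-7.3226)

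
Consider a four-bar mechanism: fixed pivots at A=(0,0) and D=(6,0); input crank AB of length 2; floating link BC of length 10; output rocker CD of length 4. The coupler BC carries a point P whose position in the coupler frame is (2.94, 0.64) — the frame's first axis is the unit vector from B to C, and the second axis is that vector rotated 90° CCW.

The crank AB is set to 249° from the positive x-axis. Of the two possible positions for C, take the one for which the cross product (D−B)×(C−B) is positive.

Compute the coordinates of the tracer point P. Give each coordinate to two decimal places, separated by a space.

1.38 0.29

A=(0,0), D=(6.00,0)
B = A + 2.00·(cos249°, sin249°) = (-0.7167, -1.8672)
|BD| = 6.9714
circle(B,10.00) ∩ circle(D,4.00): a=9.5103, h=3.0910
  candidates: C₊=(7.6183,3.6580) cross=21.549; C₋=(9.2740,-2.2981) cross=-21.549
  mode + wants cross > 0 → take C=(7.6183,3.6580) (cross=21.549)
ex = (C−B)/|BC| = (0.8335,0.5525); ey = (-0.5525,0.8335)
P = B + 2.94·ex + 0.64·ey = (1.3801,0.2907)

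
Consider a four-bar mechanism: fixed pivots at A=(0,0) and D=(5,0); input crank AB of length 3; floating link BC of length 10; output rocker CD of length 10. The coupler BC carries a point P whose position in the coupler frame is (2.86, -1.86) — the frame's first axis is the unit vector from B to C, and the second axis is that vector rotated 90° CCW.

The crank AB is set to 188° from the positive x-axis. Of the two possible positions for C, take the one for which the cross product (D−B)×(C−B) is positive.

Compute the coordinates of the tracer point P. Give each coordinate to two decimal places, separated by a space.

A=(0,0), D=(5.00,0)
B = A + 3.00·(cos188°, sin188°) = (-2.9708, -0.4175)
|BD| = 7.9817
circle(B,10.00) ∩ circle(D,10.00): a=3.9909, h=9.1691
  candidates: C₊=(0.5350,8.9478) cross=73.186; C₋=(1.4942,-9.3653) cross=-73.186
  mode + wants cross > 0 → take C=(0.5350,8.9478) (cross=73.186)
ex = (C−B)/|BC| = (0.3506,0.9365); ey = (-0.9365,0.3506)
P = B + 2.86·ex + -1.86·ey = (-0.2262,1.6089)

-0.23 1.61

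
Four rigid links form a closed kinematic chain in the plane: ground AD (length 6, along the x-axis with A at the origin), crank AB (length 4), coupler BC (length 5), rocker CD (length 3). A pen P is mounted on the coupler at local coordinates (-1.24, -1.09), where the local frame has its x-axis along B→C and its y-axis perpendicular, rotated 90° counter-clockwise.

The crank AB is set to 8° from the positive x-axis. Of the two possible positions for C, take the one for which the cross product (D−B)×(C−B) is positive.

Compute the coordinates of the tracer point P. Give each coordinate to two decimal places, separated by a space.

A=(0,0), D=(6.00,0)
B = A + 4.00·(cos8°, sin8°) = (3.9611, 0.5567)
|BD| = 2.1136
circle(B,5.00) ∩ circle(D,3.00): a=4.8419, h=1.2475
  candidates: C₊=(8.9606,0.4849) cross=2.637; C₋=(8.3034,-1.9221) cross=-2.637
  mode + wants cross > 0 → take C=(8.9606,0.4849) (cross=2.637)
ex = (C−B)/|BC| = (0.9999,-0.0144); ey = (0.0144,0.9999)
P = B + -1.24·ex + -1.09·ey = (2.7055,-0.5154)

2.71 -0.52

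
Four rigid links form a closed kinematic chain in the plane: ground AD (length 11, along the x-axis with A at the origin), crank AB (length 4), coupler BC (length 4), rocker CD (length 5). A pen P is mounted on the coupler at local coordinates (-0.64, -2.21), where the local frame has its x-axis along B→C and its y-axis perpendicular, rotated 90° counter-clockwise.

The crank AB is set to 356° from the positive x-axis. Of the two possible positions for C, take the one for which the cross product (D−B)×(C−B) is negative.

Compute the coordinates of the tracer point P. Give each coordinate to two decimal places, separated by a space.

2.04 -1.49

A=(0,0), D=(11.00,0)
B = A + 4.00·(cos356°, sin356°) = (3.9903, -0.2790)
|BD| = 7.0153
circle(B,4.00) ∩ circle(D,5.00): a=2.8662, h=2.7902
  candidates: C₊=(6.7432,2.6229) cross=19.574; C₋=(6.9652,-2.9530) cross=-19.574
  mode - wants cross < 0 → take C=(6.9652,-2.9530) (cross=-19.574)
ex = (C−B)/|BC| = (0.7437,-0.6685); ey = (0.6685,0.7437)
P = B + -0.64·ex + -2.21·ey = (2.0369,-1.4948)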